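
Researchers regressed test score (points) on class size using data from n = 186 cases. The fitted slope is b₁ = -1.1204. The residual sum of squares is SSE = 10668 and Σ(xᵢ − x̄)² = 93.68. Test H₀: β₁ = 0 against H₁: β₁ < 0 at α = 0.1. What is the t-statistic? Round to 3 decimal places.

t = -1.424

MSE = SSE/(n − 2) = 10668/184 = 57.9783.
SE(b₁) = √(MSE/Sₓₓ) = √(57.9783/93.68) = 0.7867.
t = -1.1204 / 0.7867 = -1.424.
df = n − 2 = 184.
One-sided p ≈ 0.0780, which is < 0.1, so reject H₀.
There is evidence that the true slope on class size is negative.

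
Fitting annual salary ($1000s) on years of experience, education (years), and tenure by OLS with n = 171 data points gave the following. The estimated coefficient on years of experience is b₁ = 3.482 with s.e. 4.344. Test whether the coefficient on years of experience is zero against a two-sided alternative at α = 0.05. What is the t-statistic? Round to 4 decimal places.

t = 0.8016

H₀: β₁ = 0 vs H₁: β₁ ≠ 0.
t = (b₁ − β₁⁰)/SE = 3.482 / 4.344 = 0.8016.
df = n − k − 1 = 171 − 3 − 1 = 167.
Two-sided p ≈ 0.4239, which is ≥ 0.05, so fail to reject H₀.
The data do not give significant evidence of an association between years of experience and annual salary, after adjusting for the other predictors.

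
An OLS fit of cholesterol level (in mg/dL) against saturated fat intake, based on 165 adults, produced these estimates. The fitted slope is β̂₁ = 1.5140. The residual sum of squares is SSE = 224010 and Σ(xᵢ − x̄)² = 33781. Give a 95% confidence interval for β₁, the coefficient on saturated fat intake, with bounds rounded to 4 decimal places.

MSE = SSE/(n − 2) = 224010/163 = 1374.29.
SE(β̂₁) = √(MSE/Sₓₓ) = √(1374.29/33781) = 0.201699.
df = n − 2 = 163.
t* = t_{0.025, 163} = 1.974625.
Margin = t* × SE = 1.974625 × 0.201699 = 0.398280.
CI: 1.5140 ± 0.398280 → (1.1157, 1.9123).
With 95% confidence, each one-unit increase in saturated fat intake is associated with a change of between 1.1157 and 1.9123 mg/dL in cholesterol level.

(1.1157, 1.9123)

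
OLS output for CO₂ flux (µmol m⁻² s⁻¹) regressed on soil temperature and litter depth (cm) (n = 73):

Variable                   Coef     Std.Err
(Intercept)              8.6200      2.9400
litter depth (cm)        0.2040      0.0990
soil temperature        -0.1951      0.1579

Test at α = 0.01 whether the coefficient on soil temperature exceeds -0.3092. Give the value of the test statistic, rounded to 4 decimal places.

Read off: b = -0.1951, SE = 0.1579 for soil temperature.
H₀: β₁ = -0.3092 vs H₁: β₁ > -0.3092.
t = (-0.1951 − (-0.3092)) / 0.1579 = 0.7226.
df = n − k − 1 = 73 − 2 − 1 = 70.
One-sided p ≈ 0.2362, which is ≥ 0.01, so fail to reject H₀.
The data do not give significant evidence that the true slope on soil temperature exceeds -0.3092 µmol m⁻² s⁻¹ per unit, holding the other predictors fixed.

t = 0.7226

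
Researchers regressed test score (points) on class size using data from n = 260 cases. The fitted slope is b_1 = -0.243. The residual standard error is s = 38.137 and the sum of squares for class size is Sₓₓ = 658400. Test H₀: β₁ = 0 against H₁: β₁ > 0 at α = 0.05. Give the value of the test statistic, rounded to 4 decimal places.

t = -5.1702

SE(b_1) = s/√Sₓₓ = 38.137/√658400 = 0.0470004.
t = -0.243 / 0.0470004 = -5.1702.
df = n − 2 = 258.
One-sided p ≈ 1.0000, which is ≥ 0.05, so fail to reject H₀.
The data do not give significant evidence that the true slope on class size is positive.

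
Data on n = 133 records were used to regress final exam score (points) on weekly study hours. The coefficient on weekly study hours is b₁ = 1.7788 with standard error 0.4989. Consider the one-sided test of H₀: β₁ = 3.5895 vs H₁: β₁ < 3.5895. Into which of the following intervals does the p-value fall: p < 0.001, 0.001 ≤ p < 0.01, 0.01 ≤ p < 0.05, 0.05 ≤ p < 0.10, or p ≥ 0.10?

t = (1.7788 − 3.5895) / 0.4989 = -3.629.
df = n − 2 = 133 − 2 = 131.
One-sided p = P(T_{131} < t) ≈ 0.0002.
So p < 0.001.

p < 0.001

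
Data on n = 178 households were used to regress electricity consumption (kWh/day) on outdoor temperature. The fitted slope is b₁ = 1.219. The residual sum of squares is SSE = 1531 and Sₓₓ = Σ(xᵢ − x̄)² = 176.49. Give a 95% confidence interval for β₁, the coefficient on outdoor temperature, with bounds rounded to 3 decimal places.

MSE = SSE/(n − 2) = 1531/176 = 8.69886.
SE(b₁) = √(MSE/Sₓₓ) = √(8.69886/176.49) = 0.222009.
df = n − 2 = 176.
t* = t_{0.025, 176} = 1.973534.
Margin = t* × SE = 1.973534 × 0.222009 = 0.43814.
CI: 1.219 ± 0.43814 → (0.781, 1.657).
With 95% confidence, each one-unit increase in outdoor temperature is associated with a change of between 0.781 and 1.657 kWh/day in electricity consumption.

(0.781, 1.657)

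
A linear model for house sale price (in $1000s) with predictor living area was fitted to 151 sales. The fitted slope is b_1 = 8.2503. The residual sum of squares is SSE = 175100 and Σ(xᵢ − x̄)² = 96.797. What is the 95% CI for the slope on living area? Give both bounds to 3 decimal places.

MSE = SSE/(n − 2) = 175100/149 = 1175.17.
SE(b_1) = √(MSE/Sₓₓ) = √(1175.17/96.797) = 3.48433.
df = n − 2 = 149.
t* = t_{0.025, 149} = 1.976013.
Margin = t* × SE = 1.976013 × 3.48433 = 6.88508.
CI: 8.2503 ± 6.88508 → (1.365, 15.135).
With 95% confidence, each one-unit increase in living area is associated with a change of between 1.365 and 15.135 $1000s in house sale price.

(1.365, 15.135)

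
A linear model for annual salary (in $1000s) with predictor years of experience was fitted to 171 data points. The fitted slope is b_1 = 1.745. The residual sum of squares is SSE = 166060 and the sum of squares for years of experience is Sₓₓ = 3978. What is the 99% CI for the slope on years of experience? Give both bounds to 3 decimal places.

(0.450, 3.040)

MSE = SSE/(n − 2) = 166060/169 = 982.604.
SE(b_1) = √(MSE/Sₓₓ) = √(982.604/3978) = 0.497.
df = n − 2 = 169.
t* = t_{0.005, 169} = 2.605233.
Margin = t* × SE = 2.605233 × 0.497 = 1.29480.
CI: 1.745 ± 1.29480 → (0.450, 3.040).
With 99% confidence, each one-unit increase in years of experience is associated with a change of between 0.450 and 3.040 $1000s in annual salary.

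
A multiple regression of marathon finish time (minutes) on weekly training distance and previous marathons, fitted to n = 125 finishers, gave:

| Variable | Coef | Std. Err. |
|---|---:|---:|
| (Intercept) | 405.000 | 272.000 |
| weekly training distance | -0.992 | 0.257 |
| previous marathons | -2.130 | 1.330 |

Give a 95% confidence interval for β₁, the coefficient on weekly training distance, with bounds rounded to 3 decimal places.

(-1.501, -0.483)

Read off: b = -0.992, SE = 0.257 for weekly training distance.
df = n − k − 1 = 125 − 2 − 1 = 122.
t* = t_{0.025, 122} = 1.9796.
Margin = t* × SE = 1.9796 × 0.257 = 0.50876.
CI: -0.992 ± 0.50876 → (-1.501, -0.483).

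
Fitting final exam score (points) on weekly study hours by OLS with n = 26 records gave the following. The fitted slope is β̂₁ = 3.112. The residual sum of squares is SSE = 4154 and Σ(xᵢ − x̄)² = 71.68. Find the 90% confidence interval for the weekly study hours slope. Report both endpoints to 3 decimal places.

(0.453, 5.771)

MSE = SSE/(n − 2) = 4154/24 = 173.083.
SE(β̂₁) = √(MSE/Sₓₓ) = √(173.083/71.68) = 1.55392.
df = n − 2 = 24.
t* = t_{0.05, 24} = 1.710882.
Margin = t* × SE = 1.710882 × 1.55392 = 2.65857.
CI: 3.112 ± 2.65857 → (0.453, 5.771).
With 90% confidence, each one-unit increase in weekly study hours is associated with a change of between 0.453 and 5.771 points in final exam score.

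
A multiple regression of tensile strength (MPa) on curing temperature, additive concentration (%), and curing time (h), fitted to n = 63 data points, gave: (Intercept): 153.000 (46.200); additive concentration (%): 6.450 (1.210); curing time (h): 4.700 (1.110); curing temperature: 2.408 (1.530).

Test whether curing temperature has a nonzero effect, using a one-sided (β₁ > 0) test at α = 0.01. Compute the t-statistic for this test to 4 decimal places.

Read off: b = 2.408, SE = 1.530 for curing temperature.
H₀: β₁ = 0 vs H₁: β₁ > 0.
t = 2.408 / 1.530 = 1.5739.
df = n − k − 1 = 63 − 3 − 1 = 59.
One-sided p ≈ 0.0604, which is ≥ 0.01, so fail to reject H₀.
The data do not give significant evidence that the true slope on curing temperature is positive, holding the other predictors fixed.

t = 1.5739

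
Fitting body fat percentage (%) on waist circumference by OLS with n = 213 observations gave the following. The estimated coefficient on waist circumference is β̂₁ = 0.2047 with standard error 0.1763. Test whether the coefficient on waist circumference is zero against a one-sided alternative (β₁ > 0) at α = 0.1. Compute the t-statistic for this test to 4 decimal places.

t = 1.1611

H₀: β₁ = 0 vs H₁: β₁ > 0.
t = (β̂₁ − β₁⁰)/SE = 0.2047 / 0.1763 = 1.1611.
df = n − 2 = 213 − 2 = 211.
One-sided p ≈ 0.1235, which is ≥ 0.1, so fail to reject H₀.
The data do not give significant evidence that the true slope on waist circumference is positive.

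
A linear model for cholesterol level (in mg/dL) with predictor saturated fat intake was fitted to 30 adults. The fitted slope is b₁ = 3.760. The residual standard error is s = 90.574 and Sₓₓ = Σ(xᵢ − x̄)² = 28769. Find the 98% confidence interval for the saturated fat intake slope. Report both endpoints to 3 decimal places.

SE(b₁) = s/√Sₓₓ = 90.574/√28769 = 0.534.
df = n − 2 = 28.
t* = t_{0.01, 28} = 2.46714.
Margin = t* × SE = 2.46714 × 0.534 = 1.31745.
CI: 3.760 ± 1.31745 → (2.443, 5.077).
With 98% confidence, each one-unit increase in saturated fat intake is associated with a change of between 2.443 and 5.077 mg/dL in cholesterol level.

(2.443, 5.077)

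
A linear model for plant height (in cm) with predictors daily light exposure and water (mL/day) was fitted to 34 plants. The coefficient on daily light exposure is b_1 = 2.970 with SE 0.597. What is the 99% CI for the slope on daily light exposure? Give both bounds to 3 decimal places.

(1.332, 4.608)

df = n − k − 1 = 34 − 2 − 1 = 31.
t* = t_{0.005, 31} = 2.744042.
Margin = t* × SE = 2.744042 × 0.597 = 1.63819.
CI: 2.970 ± 1.63819 → (1.332, 4.608).
With 99% confidence, each one-unit increase in daily light exposure is associated with a change of between 1.332 and 4.608 cm in plant height, holding the other predictors fixed.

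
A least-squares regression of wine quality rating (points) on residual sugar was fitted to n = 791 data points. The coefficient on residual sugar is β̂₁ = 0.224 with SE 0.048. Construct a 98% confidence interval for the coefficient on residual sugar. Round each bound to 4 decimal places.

df = n − 2 = 791 − 2 = 789.
t* = t_{0.01, 789} = 2.331083.
Margin = t* × SE = 2.331083 × 0.048 = 0.111892.
CI: 0.224 ± 0.111892 → (0.1121, 0.3359).
With 98% confidence, each one-unit increase in residual sugar is associated with a change of between 0.1121 and 0.3359 points in wine quality rating.

(0.1121, 0.3359)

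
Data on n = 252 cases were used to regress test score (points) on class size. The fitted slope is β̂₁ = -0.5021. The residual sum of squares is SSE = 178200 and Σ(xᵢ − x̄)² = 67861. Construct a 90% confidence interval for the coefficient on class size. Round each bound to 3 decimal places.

(-0.671, -0.333)

MSE = SSE/(n − 2) = 178200/250 = 712.8.
SE(β̂₁) = √(MSE/Sₓₓ) = √(712.8/67861) = 0.102488.
df = n − 2 = 250.
t* = t_{0.05, 250} = 1.650971.
Margin = t* × SE = 1.650971 × 0.102488 = 0.16921.
CI: -0.5021 ± 0.16921 → (-0.671, -0.333).
With 90% confidence, each one-unit increase in class size is associated with a change of between -0.671 and -0.333 points in test score.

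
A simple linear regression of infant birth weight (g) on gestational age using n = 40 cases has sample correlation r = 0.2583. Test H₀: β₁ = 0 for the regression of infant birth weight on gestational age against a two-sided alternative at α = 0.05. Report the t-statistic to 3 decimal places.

t = r·√(n − 2)/√(1 − r²) = 0.2583·√38/√0.933281 = 1.648.
df = n − 2 = 38.
Two-sided p ≈ 0.1076, which is ≥ 0.05, so fail to reject H₀.
The data do not give significant evidence of a linear association between gestational age and infant birth weight.

t = 1.648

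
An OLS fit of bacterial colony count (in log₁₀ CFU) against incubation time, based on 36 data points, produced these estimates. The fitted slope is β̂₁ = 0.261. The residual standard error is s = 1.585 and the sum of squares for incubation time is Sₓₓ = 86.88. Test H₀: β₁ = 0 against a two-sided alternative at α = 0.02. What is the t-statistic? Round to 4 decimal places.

SE(β̂₁) = s/√Sₓₓ = 1.585/√86.88 = 0.170047.
t = 0.261 / 0.170047 = 1.5349.
df = n − 2 = 34.
Two-sided p ≈ 0.1341, which is ≥ 0.02, so fail to reject H₀.
The data do not give significant evidence of an association between incubation time and bacterial colony count.

t = 1.5349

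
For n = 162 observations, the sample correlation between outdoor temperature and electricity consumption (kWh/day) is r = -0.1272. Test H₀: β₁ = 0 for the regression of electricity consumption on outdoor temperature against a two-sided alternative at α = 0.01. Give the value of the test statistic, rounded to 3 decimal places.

t = -1.622

t = r·√(n − 2)/√(1 − r²) = -0.1272·√160/√0.98382 = -1.622.
df = n − 2 = 160.
Two-sided p ≈ 0.1067, which is ≥ 0.01, so fail to reject H₀.
The data do not give significant evidence of a linear association between outdoor temperature and electricity consumption.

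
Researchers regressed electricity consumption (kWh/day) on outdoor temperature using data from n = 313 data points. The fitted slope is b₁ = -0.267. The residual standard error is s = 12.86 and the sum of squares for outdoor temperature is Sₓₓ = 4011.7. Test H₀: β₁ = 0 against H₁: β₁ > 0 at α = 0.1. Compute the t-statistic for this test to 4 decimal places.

t = -1.3150

SE(b₁) = s/√Sₓₓ = 12.86/√4011.7 = 0.203038.
t = -0.267 / 0.203038 = -1.3150.
df = n − 2 = 311.
One-sided p ≈ 0.9053, which is ≥ 0.1, so fail to reject H₀.
The data do not give significant evidence that the true slope on outdoor temperature is positive.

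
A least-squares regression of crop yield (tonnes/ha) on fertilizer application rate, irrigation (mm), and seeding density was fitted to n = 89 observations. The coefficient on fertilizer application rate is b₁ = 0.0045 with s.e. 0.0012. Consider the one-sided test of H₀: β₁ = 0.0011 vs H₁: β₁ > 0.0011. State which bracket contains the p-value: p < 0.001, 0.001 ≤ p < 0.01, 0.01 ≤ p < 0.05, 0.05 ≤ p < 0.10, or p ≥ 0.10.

0.001 ≤ p < 0.01

t = (0.0045 − 0.0011) / 0.0012 = 2.833.
df = n − k − 1 = 89 − 3 − 1 = 85.
One-sided p = P(T_{85} > t) ≈ 0.0029.
So 0.001 ≤ p < 0.01.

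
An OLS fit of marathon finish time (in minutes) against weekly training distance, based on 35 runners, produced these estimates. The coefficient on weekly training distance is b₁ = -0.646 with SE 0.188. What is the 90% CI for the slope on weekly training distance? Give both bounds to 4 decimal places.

(-0.9642, -0.3278)

df = n − 2 = 35 − 2 = 33.
t* = t_{0.05, 33} = 1.69236.
Margin = t* × SE = 1.69236 × 0.188 = 0.318164.
CI: -0.646 ± 0.318164 → (-0.9642, -0.3278).
With 90% confidence, each one-unit increase in weekly training distance is associated with a change of between -0.9642 and -0.3278 minutes in marathon finish time.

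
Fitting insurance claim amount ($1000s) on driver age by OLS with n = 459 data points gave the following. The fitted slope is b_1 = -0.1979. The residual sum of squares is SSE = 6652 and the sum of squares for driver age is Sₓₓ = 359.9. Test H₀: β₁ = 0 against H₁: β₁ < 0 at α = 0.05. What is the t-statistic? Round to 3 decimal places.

t = -0.984

MSE = SSE/(n − 2) = 6652/457 = 14.5558.
SE(b_1) = √(MSE/Sₓₓ) = √(14.5558/359.9) = 0.201107.
t = -0.1979 / 0.201107 = -0.984.
df = n − 2 = 457.
One-sided p ≈ 0.1628, which is ≥ 0.05, so fail to reject H₀.
The data do not give significant evidence that the true slope on driver age is negative.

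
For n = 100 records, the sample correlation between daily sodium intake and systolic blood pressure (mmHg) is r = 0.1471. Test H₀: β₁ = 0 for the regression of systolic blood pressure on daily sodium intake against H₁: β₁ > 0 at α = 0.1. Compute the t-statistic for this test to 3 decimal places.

t = 1.472

t = r·√(n − 2)/√(1 − r²) = 0.1471·√98/√0.978362 = 1.472.
df = n − 2 = 98.
One-sided p ≈ 0.0721, which is < 0.1, so reject H₀.
There is evidence of a linear association between daily sodium intake and systolic blood pressure.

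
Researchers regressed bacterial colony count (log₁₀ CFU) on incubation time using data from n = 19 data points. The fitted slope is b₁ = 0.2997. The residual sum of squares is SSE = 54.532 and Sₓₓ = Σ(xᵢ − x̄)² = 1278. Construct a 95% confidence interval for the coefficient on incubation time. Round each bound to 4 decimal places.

MSE = SSE/(n − 2) = 54.532/17 = 3.20776.
SE(b₁) = √(MSE/Sₓₓ) = √(3.20776/1278) = 0.0500998.
df = n − 2 = 17.
t* = t_{0.025, 17} = 2.109816.
Margin = t* × SE = 2.109816 × 0.0500998 = 0.105701.
CI: 0.2997 ± 0.105701 → (0.1940, 0.4054).
With 95% confidence, each one-unit increase in incubation time is associated with a change of between 0.1940 and 0.4054 log₁₀ CFU in bacterial colony count.

(0.1940, 0.4054)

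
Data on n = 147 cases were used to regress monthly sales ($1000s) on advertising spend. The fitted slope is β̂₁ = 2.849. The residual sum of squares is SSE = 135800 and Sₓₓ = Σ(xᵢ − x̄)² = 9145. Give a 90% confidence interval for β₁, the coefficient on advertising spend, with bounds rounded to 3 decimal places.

MSE = SSE/(n − 2) = 135800/145 = 936.552.
SE(β̂₁) = √(MSE/Sₓₓ) = √(936.552/9145) = 0.320018.
df = n − 2 = 145.
t* = t_{0.05, 145} = 1.65543.
Margin = t* × SE = 1.65543 × 0.320018 = 0.52977.
CI: 2.849 ± 0.52977 → (2.319, 3.379).
With 90% confidence, each one-unit increase in advertising spend is associated with a change of between 2.319 and 3.379 $1000s in monthly sales.

(2.319, 3.379)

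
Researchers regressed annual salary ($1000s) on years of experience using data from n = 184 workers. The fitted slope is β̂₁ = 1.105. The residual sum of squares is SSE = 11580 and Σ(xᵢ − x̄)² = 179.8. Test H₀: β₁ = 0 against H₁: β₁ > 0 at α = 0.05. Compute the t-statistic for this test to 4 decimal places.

MSE = SSE/(n − 2) = 11580/182 = 63.6264.
SE(β̂₁) = √(MSE/Sₓₓ) = √(63.6264/179.8) = 0.594872.
t = 1.105 / 0.594872 = 1.8575.
df = n − 2 = 182.
One-sided p ≈ 0.0324, which is < 0.05, so reject H₀.
There is evidence that the true slope on years of experience is positive.

t = 1.8575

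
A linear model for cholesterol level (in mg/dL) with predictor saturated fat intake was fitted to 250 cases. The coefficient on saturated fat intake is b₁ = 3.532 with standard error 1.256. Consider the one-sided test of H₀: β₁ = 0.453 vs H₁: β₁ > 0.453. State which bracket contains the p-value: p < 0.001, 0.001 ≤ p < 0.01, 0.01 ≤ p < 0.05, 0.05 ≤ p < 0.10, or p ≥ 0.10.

t = (3.532 − 0.453) / 1.256 = 2.451.
df = n − 2 = 250 − 2 = 248.
One-sided p = P(T_{248} > t) ≈ 0.0075.
So 0.001 ≤ p < 0.01.

0.001 ≤ p < 0.01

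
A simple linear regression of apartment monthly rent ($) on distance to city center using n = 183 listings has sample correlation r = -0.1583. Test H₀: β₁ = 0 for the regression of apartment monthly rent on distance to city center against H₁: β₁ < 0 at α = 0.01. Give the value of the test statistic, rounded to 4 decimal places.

t = r·√(n − 2)/√(1 − r²) = -0.1583·√181/√0.974941 = -2.1569.
df = n − 2 = 181.
One-sided p ≈ 0.0162, which is ≥ 0.01, so fail to reject H₀.
The data do not give significant evidence of a linear association between distance to city center and apartment monthly rent.

t = -2.1569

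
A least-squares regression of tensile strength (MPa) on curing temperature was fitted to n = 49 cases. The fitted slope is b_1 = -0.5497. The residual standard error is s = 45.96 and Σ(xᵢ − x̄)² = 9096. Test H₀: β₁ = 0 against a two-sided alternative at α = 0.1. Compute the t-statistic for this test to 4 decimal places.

t = -1.1407

SE(b_1) = s/√Sₓₓ = 45.96/√9096 = 0.481898.
t = -0.5497 / 0.481898 = -1.1407.
df = n − 2 = 47.
Two-sided p ≈ 0.2598, which is ≥ 0.1, so fail to reject H₀.
The data do not give significant evidence of an association between curing temperature and tensile strength.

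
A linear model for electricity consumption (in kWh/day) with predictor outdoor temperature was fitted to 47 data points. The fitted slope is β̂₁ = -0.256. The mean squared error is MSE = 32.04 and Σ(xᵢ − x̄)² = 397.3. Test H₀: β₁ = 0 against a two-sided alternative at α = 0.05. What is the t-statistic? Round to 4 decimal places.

t = -0.9015

SE(β̂₁) = √(MSE/Sₓₓ) = √(32.04/397.3) = 0.283979.
t = -0.256 / 0.283979 = -0.9015.
df = n − 2 = 45.
Two-sided p ≈ 0.3721, which is ≥ 0.05, so fail to reject H₀.
The data do not give significant evidence of an association between outdoor temperature and electricity consumption.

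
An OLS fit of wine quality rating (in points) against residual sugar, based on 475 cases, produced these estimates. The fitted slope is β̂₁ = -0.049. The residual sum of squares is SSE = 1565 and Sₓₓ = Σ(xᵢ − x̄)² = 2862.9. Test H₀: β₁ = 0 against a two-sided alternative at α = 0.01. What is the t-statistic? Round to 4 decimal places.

MSE = SSE/(n − 2) = 1565/473 = 3.30867.
SE(β̂₁) = √(MSE/Sₓₓ) = √(3.30867/2862.9) = 0.0339957.
t = -0.049 / 0.0339957 = -1.4414.
df = n − 2 = 473.
Two-sided p ≈ 0.1501, which is ≥ 0.01, so fail to reject H₀.
The data do not give significant evidence of an association between residual sugar and wine quality rating.

t = -1.4414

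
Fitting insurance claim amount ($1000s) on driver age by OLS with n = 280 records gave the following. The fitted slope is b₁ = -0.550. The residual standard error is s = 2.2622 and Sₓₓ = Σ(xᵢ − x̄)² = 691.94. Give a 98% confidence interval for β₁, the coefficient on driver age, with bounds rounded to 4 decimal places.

(-0.7512, -0.3488)

SE(b₁) = s/√Sₓₓ = 2.2622/√691.94 = 0.0859997.
df = n − 2 = 278.
t* = t_{0.01, 278} = 2.339836.
Margin = t* × SE = 2.339836 × 0.0859997 = 0.201225.
CI: -0.550 ± 0.201225 → (-0.7512, -0.3488).
With 98% confidence, each one-unit increase in driver age is associated with a change of between -0.7512 and -0.3488 $1000s in insurance claim amount.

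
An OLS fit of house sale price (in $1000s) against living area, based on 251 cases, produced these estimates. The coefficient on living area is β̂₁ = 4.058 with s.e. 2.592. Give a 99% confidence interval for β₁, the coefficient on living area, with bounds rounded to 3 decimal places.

df = n − 2 = 251 − 2 = 249.
t* = t_{0.005, 249} = 2.595718.
Margin = t* × SE = 2.595718 × 2.592 = 6.72810.
CI: 4.058 ± 6.72810 → (-2.670, 10.786).
With 99% confidence, each one-unit increase in living area is associated with a change of between -2.670 and 10.786 $1000s in house sale price.

(-2.670, 10.786)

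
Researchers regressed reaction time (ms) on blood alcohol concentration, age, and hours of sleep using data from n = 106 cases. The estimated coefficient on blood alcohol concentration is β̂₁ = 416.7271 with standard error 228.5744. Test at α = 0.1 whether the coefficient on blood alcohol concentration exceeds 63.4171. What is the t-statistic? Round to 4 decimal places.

t = 1.5457

H₀: β₁ = 63.4171 vs H₁: β₁ > 63.4171.
t = (β̂₁ − β₁⁰)/SE = (416.7271 − 63.4171) / 228.5744 = 1.5457.
df = n − k − 1 = 106 − 3 − 1 = 102.
One-sided p ≈ 0.0626, which is < 0.1, so reject H₀.
There is evidence that the true slope on blood alcohol concentration exceeds 63.4171 ms per unit, holding the other predictors fixed.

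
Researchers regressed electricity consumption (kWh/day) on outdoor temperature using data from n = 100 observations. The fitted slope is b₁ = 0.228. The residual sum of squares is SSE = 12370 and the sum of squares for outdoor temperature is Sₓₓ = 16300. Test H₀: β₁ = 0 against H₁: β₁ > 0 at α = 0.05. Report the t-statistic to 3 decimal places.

MSE = SSE/(n − 2) = 12370/98 = 126.224.
SE(b₁) = √(MSE/Sₓₓ) = √(126.224/16300) = 0.0879991.
t = 0.228 / 0.0879991 = 2.591.
df = n − 2 = 98.
One-sided p ≈ 0.0055, which is < 0.05, so reject H₀.
There is evidence that the true slope on outdoor temperature is positive.

t = 2.591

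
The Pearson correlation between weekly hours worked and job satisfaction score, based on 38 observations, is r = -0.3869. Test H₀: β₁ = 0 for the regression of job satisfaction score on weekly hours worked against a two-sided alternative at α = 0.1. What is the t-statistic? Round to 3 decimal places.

t = -2.517

t = r·√(n − 2)/√(1 − r²) = -0.3869·√36/√0.850308 = -2.517.
df = n − 2 = 36.
Two-sided p ≈ 0.0164, which is < 0.1, so reject H₀.
There is evidence of a linear association between weekly hours worked and job satisfaction score.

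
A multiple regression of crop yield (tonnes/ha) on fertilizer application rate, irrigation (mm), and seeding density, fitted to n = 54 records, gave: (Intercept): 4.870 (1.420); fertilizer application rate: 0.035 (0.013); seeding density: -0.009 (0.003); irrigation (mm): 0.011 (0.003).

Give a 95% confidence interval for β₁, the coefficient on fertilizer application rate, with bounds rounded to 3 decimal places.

(0.009, 0.061)

Read off: b = 0.035, SE = 0.013 for fertilizer application rate.
df = n − k − 1 = 54 − 3 − 1 = 50.
t* = t_{0.025, 50} = 2.008559.
Margin = t* × SE = 2.008559 × 0.013 = 0.02611.
CI: 0.035 ± 0.02611 → (0.009, 0.061).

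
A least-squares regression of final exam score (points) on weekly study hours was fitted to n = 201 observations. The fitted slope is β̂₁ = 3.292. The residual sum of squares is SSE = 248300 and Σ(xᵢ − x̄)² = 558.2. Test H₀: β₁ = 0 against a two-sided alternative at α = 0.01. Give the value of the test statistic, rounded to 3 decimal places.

t = 2.202

MSE = SSE/(n − 2) = 248300/199 = 1247.74.
SE(β̂₁) = √(MSE/Sₓₓ) = √(1247.74/558.2) = 1.49509.
t = 3.292 / 1.49509 = 2.202.
df = n − 2 = 199.
Two-sided p ≈ 0.0288, which is ≥ 0.01, so fail to reject H₀.
The data do not give significant evidence of an association between weekly study hours and final exam score.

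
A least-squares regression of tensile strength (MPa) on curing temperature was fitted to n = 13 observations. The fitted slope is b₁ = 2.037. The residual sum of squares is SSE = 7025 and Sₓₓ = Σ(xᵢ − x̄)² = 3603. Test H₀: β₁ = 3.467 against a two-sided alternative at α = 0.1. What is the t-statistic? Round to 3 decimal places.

t = -3.397

MSE = SSE/(n − 2) = 7025/11 = 638.636.
SE(b₁) = √(MSE/Sₓₓ) = √(638.636/3603) = 0.421012.
t = (2.037 − 3.467) / 0.421012 = -3.397.
df = n − 2 = 11.
Two-sided p ≈ 0.0060, which is < 0.1, so reject H₀.
There is evidence that the true slope on curing temperature differs from 3.467 MPa per unit.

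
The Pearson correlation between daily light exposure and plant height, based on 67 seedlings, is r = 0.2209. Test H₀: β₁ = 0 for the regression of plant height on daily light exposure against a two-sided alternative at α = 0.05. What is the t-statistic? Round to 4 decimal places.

t = r·√(n − 2)/√(1 − r²) = 0.2209·√65/√0.951203 = 1.8261.
df = n − 2 = 65.
Two-sided p ≈ 0.0724, which is ≥ 0.05, so fail to reject H₀.
The data do not give significant evidence of a linear association between daily light exposure and plant height.

t = 1.8261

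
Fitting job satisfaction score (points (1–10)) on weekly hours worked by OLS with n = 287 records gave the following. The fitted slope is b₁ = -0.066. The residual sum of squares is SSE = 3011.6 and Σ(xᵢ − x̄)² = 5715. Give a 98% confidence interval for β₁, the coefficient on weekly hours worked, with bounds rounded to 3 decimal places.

MSE = SSE/(n − 2) = 3011.6/285 = 10.567.
SE(b₁) = √(MSE/Sₓₓ) = √(10.567/5715) = 0.043.
df = n − 2 = 285.
t* = t_{0.01, 285} = 2.339503.
Margin = t* × SE = 2.339503 × 0.043 = 0.10060.
CI: -0.066 ± 0.10060 → (-0.167, 0.035).
With 98% confidence, each one-unit increase in weekly hours worked is associated with a change of between -0.167 and 0.035 points (1–10) in job satisfaction score.

(-0.167, 0.035)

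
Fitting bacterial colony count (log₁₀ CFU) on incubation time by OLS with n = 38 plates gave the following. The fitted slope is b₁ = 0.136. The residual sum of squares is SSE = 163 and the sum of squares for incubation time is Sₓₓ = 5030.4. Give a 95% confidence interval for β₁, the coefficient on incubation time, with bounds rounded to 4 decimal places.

(0.0752, 0.1968)

MSE = SSE/(n − 2) = 163/36 = 4.52778.
SE(b₁) = √(MSE/Sₓₓ) = √(4.52778/5030.4) = 0.0300014.
df = n − 2 = 36.
t* = t_{0.025, 36} = 2.028094.
Margin = t* × SE = 2.028094 × 0.0300014 = 0.060846.
CI: 0.136 ± 0.060846 → (0.0752, 0.1968).
With 95% confidence, each one-unit increase in incubation time is associated with a change of between 0.0752 and 0.1968 log₁₀ CFU in bacterial colony count.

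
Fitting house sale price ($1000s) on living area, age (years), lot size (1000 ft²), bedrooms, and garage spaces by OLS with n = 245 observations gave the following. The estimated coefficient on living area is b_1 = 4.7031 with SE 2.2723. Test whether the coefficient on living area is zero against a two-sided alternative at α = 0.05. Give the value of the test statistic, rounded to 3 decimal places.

t = 2.070

H₀: β₁ = 0 vs H₁: β₁ ≠ 0.
t = (b_1 − β₁⁰)/SE = 4.7031 / 2.2723 = 2.070.
df = n − k − 1 = 245 − 5 − 1 = 239.
Two-sided p ≈ 0.0396, which is < 0.05, so reject H₀.
There is evidence that living area is associated with house sale price, holding the other predictors fixed.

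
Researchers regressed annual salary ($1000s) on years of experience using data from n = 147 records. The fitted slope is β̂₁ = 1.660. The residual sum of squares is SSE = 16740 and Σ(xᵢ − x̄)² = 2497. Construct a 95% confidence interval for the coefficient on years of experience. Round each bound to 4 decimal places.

MSE = SSE/(n − 2) = 16740/145 = 115.448.
SE(β̂₁) = √(MSE/Sₓₓ) = √(115.448/2497) = 0.215023.
df = n − 2 = 145.
t* = t_{0.025, 145} = 1.97646.
Margin = t* × SE = 1.97646 × 0.215023 = 0.424984.
CI: 1.660 ± 0.424984 → (1.2350, 2.0850).
With 95% confidence, each one-unit increase in years of experience is associated with a change of between 1.2350 and 2.0850 $1000s in annual salary.

(1.2350, 2.0850)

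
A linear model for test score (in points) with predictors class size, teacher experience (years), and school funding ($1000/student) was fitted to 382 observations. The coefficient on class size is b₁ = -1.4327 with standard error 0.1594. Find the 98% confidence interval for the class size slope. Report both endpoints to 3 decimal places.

df = n − k − 1 = 382 − 3 − 1 = 378.
t* = t_{0.01, 378} = 2.336253.
Margin = t* × SE = 2.336253 × 0.1594 = 0.37240.
CI: -1.4327 ± 0.37240 → (-1.805, -1.060).
With 98% confidence, each one-unit increase in class size is associated with a change of between -1.805 and -1.060 points in test score, holding the other predictors fixed.

(-1.805, -1.060)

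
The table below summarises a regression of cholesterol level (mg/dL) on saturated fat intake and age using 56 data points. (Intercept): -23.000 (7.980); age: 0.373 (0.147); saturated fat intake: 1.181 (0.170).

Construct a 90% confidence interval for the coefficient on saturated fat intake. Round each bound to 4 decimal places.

Read off: b = 1.181, SE = 0.170 for saturated fat intake.
df = n − k − 1 = 56 − 2 − 1 = 53.
t* = t_{0.05, 53} = 1.674116.
Margin = t* × SE = 1.674116 × 0.170 = 0.284600.
CI: 1.181 ± 0.284600 → (0.8964, 1.4656).

(0.8964, 1.4656)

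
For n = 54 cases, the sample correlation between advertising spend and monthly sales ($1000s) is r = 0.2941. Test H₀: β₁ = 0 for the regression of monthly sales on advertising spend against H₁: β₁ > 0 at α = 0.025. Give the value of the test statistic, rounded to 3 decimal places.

t = 2.219

t = r·√(n − 2)/√(1 − r²) = 0.2941·√52/√0.913505 = 2.219.
df = n − 2 = 52.
One-sided p ≈ 0.0154, which is < 0.025, so reject H₀.
There is evidence of a linear association between advertising spend and monthly sales.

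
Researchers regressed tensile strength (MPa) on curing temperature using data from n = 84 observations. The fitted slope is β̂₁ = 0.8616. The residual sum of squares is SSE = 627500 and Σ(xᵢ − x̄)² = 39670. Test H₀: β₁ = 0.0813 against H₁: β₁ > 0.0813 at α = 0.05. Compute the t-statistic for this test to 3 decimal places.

MSE = SSE/(n − 2) = 627500/82 = 7652.44.
SE(β̂₁) = √(MSE/Sₓₓ) = √(7652.44/39670) = 0.439207.
t = (0.8616 − 0.0813) / 0.439207 = 1.777.
df = n − 2 = 82.
One-sided p ≈ 0.0397, which is < 0.05, so reject H₀.
There is evidence that the true slope on curing temperature exceeds 0.0813 MPa per unit.

t = 1.777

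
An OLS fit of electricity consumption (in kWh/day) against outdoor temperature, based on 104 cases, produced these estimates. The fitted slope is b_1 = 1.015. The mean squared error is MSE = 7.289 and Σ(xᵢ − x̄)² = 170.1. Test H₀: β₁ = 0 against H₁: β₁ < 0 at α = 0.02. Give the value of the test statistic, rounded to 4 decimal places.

t = 4.9033

SE(b_1) = √(MSE/Sₓₓ) = √(7.289/170.1) = 0.207005.
t = 1.015 / 0.207005 = 4.9033.
df = n − 2 = 102.
One-sided p ≈ 1.0000, which is ≥ 0.02, so fail to reject H₀.
The data do not give significant evidence that the true slope on outdoor temperature is negative.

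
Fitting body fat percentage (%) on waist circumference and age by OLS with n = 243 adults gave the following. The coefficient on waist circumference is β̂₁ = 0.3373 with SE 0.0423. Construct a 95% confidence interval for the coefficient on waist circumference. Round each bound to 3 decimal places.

df = n − k − 1 = 243 − 2 − 1 = 240.
t* = t_{0.025, 240} = 1.969898.
Margin = t* × SE = 1.969898 × 0.0423 = 0.08333.
CI: 0.3373 ± 0.08333 → (0.254, 0.421).
With 95% confidence, each one-unit increase in waist circumference is associated with a change of between 0.254 and 0.421 % in body fat percentage, holding the other predictors fixed.

(0.254, 0.421)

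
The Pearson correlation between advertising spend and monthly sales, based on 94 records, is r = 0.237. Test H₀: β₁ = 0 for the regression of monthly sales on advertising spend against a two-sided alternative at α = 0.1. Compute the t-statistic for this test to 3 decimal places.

t = r·√(n − 2)/√(1 − r²) = 0.237·√92/√0.943831 = 2.340.
df = n − 2 = 92.
Two-sided p ≈ 0.0215, which is < 0.1, so reject H₀.
There is evidence of a linear association between advertising spend and monthly sales.

t = 2.340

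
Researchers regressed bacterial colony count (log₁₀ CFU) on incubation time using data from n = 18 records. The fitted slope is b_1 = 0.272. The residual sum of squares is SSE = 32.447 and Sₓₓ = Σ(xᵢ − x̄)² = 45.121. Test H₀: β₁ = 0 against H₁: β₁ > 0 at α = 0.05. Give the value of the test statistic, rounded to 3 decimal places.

t = 1.283

MSE = SSE/(n − 2) = 32.447/16 = 2.02794.
SE(b_1) = √(MSE/Sₓₓ) = √(2.02794/45.121) = 0.212001.
t = 0.272 / 0.212001 = 1.283.
df = n − 2 = 16.
One-sided p ≈ 0.1089, which is ≥ 0.05, so fail to reject H₀.
The data do not give significant evidence that the true slope on incubation time is positive.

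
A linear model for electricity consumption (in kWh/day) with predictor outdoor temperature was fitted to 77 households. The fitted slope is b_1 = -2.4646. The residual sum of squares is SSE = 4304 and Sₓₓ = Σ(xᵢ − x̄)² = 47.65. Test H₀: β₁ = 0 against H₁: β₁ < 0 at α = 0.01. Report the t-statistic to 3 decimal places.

t = -2.246

MSE = SSE/(n − 2) = 4304/75 = 57.3867.
SE(b_1) = √(MSE/Sₓₓ) = √(57.3867/47.65) = 1.09742.
t = -2.4646 / 1.09742 = -2.246.
df = n − 2 = 75.
One-sided p ≈ 0.0138, which is ≥ 0.01, so fail to reject H₀.
The data do not give significant evidence that the true slope on outdoor temperature is negative.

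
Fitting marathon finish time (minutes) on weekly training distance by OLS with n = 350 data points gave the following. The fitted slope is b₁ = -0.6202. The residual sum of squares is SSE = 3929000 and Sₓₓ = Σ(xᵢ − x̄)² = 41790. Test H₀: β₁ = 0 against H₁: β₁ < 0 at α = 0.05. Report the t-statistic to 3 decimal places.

t = -1.193

MSE = SSE/(n − 2) = 3929000/348 = 11290.2.
SE(b₁) = √(MSE/Sₓₓ) = √(11290.2/41790) = 0.519775.
t = -0.6202 / 0.519775 = -1.193.
df = n − 2 = 348.
One-sided p ≈ 0.1168, which is ≥ 0.05, so fail to reject H₀.
The data do not give significant evidence that the true slope on weekly training distance is negative.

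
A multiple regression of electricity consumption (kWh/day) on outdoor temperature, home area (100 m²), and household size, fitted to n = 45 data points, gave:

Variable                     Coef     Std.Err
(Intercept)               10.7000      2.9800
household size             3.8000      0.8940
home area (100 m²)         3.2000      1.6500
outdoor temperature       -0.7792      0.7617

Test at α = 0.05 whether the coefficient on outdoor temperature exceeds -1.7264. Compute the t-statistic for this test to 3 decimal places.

Read off: b = -0.7792, SE = 0.7617 for outdoor temperature.
H₀: β₁ = -1.7264 vs H₁: β₁ > -1.7264.
t = (-0.7792 − (-1.7264)) / 0.7617 = 1.244.
df = n − k − 1 = 45 − 3 − 1 = 41.
One-sided p ≈ 0.1104, which is ≥ 0.05, so fail to reject H₀.
The data do not give significant evidence that the true slope on outdoor temperature exceeds -1.7264 kWh/day per unit, holding the other predictors fixed.

t = 1.244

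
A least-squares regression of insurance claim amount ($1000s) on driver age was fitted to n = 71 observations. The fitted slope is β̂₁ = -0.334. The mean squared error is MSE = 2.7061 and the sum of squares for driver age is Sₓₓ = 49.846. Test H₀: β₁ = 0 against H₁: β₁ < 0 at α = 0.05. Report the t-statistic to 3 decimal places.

t = -1.433

SE(β̂₁) = √(MSE/Sₓₓ) = √(2.7061/49.846) = 0.233.
t = -0.334 / 0.233 = -1.433.
df = n − 2 = 69.
One-sided p ≈ 0.0781, which is ≥ 0.05, so fail to reject H₀.
The data do not give significant evidence that the true slope on driver age is negative.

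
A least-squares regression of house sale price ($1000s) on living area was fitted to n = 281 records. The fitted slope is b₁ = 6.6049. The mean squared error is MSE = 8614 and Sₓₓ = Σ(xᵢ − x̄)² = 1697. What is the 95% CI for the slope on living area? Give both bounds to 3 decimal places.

(2.170, 11.040)

SE(b₁) = √(MSE/Sₓₓ) = √(8614/1697) = 2.253.
df = n − 2 = 279.
t* = t_{0.025, 279} = 1.968503.
Margin = t* × SE = 1.968503 × 2.253 = 4.43504.
CI: 6.6049 ± 4.43504 → (2.170, 11.040).
With 95% confidence, each one-unit increase in living area is associated with a change of between 2.170 and 11.040 $1000s in house sale price.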